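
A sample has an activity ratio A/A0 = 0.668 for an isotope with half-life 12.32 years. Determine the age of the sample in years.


lambda = ln(2) / t_half = ln(2) / 12.32 = 0.05626195 /yr
t = -ln(A/A0) / lambda
t = -ln(0.668) / 0.05626195
t = 7.1712 yr

7.1712


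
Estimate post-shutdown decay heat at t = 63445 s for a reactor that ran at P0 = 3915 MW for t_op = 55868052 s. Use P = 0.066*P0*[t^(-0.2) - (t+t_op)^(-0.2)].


P/P0 = 0.066 * [t^(-0.2) - (t + t_op)^(-0.2)]
P/P0 = 0.066 * [63445^(-0.2) - (63445 + 55868052)^(-0.2)]
P/P0 = 0.066 * [0.1095268 - 0.02821426] = 0.005366628
P = 3915 * 0.005366628 = 21.010 MW

21.010


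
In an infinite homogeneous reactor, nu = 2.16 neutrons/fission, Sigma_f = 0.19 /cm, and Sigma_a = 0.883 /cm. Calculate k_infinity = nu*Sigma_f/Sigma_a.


k_inf = nu * Sigma_f / Sigma_a
k_inf = 2.16 * 0.19 / 0.883
k_inf = 0.46478

0.46478


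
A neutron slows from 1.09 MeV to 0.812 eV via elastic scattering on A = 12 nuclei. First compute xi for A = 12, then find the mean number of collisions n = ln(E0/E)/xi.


xi = 1 + (A-1)^2/(2A)*ln((A-1)/(A+1)) = 0.1577690 (for A = 12)
n = ln(E0/E) / xi
n = ln(1.09e6 / 0.812) / 0.1577690
n = ln(1.342365e+06) / 0.1577690 = 89.434

89.434


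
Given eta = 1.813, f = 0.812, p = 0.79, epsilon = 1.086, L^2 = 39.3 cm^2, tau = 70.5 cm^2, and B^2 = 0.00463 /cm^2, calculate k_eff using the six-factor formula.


k_inf = eta*f*p*eps = 1.813*0.812*0.79*1.086 = 1.263022
P_TNL = 1/(1 + L^2*B^2) = 1/(1 + 39.3*0.00463) = 0.8460530
P_FNL = exp(-B^2*tau) = exp(-0.00463*70.5) = 0.7215057
k_eff = k_inf * P_TNL * P_FNL = 1.263022 * 0.8460530 * 0.7215057
k_eff = 0.77099

0.77099


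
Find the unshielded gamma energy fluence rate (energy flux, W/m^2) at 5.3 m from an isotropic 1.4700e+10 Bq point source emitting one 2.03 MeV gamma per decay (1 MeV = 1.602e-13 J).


psi = A * E * 1.602e-13 / (4*pi*r^2)
psi = 1.4700e+10 * 2.03 * 1.602e-13 / (4*pi*5.3^2)
psi = 1.3543e-05 W/m^2

1.3543e-05


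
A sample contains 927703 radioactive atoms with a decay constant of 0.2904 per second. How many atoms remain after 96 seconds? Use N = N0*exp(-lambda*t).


N = N0 * exp(-lambda * t)
N = 927703 * exp(-0.2904 * 96)
N = 7.2439e-07

7.2439e-07


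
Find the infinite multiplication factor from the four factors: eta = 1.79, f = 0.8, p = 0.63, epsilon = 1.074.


k_inf = eta * f * p * epsilon
k_inf = 1.79 * 0.8 * 0.63 * 1.074
k_inf = 0.96892

0.96892


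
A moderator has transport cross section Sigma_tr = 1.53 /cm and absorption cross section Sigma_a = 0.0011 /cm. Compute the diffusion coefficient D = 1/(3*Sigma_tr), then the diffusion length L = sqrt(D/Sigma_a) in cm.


D = 1 / (3 * Sigma_tr) = 1 / (3 * 1.53) = 0.2178649 cm
L = sqrt(D / Sigma_a)
L = sqrt(0.2178649 / 0.0011)
L = 14.073 cm

14.073


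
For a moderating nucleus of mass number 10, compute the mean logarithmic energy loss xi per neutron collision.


xi = 1 + (A-1)^2/(2A) * ln((A-1)/(A+1))
xi = 1 + (10-1)^2/(2*10) * ln((10-1)/(10 +1))
xi = 0.18728

0.18728


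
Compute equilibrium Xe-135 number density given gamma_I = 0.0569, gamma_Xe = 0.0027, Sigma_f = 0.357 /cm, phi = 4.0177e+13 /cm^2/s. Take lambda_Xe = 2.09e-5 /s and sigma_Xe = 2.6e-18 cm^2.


Xe_eq = (gamma_I + gamma_Xe) * Sigma_f * phi / (lambda_Xe + sigma_Xe * phi)
Numerator = (0.0569 + 0.0027) * 0.357 * 4.0177e+13 = 8.548541e+11
Denominator = 2.09e-5 + 2.6e-18 * 4.0177e+13 = 1.253602e-04
Xe_eq = 8.548541e+11 / 1.253602e-04 = 6.8192e+15 /cm^3

6.8192e+15


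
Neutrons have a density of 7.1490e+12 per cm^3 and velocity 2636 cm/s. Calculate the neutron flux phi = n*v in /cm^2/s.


phi = n * v
phi = 7.1490e+12 * 2636
phi = 1.8845e+16 /cm^2/s

1.8845e+16


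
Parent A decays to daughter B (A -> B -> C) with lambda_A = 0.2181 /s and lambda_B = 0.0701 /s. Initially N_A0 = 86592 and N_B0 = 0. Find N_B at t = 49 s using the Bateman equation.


N_B(t) = lambda_A * N_A0 / (lambda_B - lambda_A) * [exp(-lambda_A*t) - exp(-lambda_B*t)]
exp(-0.2181*49) = 2.284222e-05; exp(-0.0701*49) = 0.03222863
N_B = 0.2181 * 86592 / (0.0701 - 0.2181) * (2.284222e-05 - 0.03222863)
N_B = 4109.7

4109.7


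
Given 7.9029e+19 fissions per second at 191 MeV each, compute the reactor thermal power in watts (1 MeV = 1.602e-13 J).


P = fission_rate * E_MeV * 1.602e-13
P = 7.9029e+19 * 191 * 1.602e-13
P = 2.4181e+09 W

2.4181e+09


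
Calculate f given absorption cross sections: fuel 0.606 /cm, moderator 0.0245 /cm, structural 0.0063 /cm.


f = Sigma_a_fuel / (Sigma_a_fuel + Sigma_a_mod + Sigma_a_other)
f = 0.606 / (0.606 + 0.0245 + 0.0063)
f = 0.95163

0.95163


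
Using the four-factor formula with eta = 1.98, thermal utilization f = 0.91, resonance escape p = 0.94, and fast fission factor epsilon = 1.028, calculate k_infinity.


k_inf = eta * f * p * epsilon
k_inf = 1.98 * 0.91 * 0.94 * 1.028
k_inf = 1.7411

1.7411


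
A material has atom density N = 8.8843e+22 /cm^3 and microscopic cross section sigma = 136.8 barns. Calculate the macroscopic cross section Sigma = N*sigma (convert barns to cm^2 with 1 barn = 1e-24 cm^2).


Sigma = N * sigma_barns * 1e-24
Sigma = 8.8843e+22 * 136.8 * 1e-24
Sigma = 12.154 /cm

12.154


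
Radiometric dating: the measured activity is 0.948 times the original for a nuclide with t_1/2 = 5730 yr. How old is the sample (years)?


lambda = ln(2) / t_half = ln(2) / 5730 = 1.209681e-04 /yr
t = -ln(A/A0) / lambda
t = -ln(0.948) / 1.209681e-04
t = 441.45 yr

441.45


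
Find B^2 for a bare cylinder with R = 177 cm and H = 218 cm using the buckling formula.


B^2 = (2.405/R)^2 + (pi/H)^2
B^2 = (2.405/177)^2 + (pi/218)^2
B^2 = 3.9230e-04 /cm^2

3.9230e-04


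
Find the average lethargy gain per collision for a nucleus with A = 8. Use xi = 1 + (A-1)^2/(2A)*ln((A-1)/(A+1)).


xi = 1 + (A-1)^2/(2A) * ln((A-1)/(A+1))
xi = 1 + (8-1)^2/(2*8) * ln((8-1)/(8 +1))
xi = 0.23035

0.23035


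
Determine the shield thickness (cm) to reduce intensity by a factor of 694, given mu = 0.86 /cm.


x = ln(factor) / mu
x = ln(694) / 0.86
x = 7.6075 cm

7.6075


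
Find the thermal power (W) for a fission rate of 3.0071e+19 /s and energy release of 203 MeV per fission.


P = fission_rate * E_MeV * 1.602e-13
P = 3.0071e+19 * 203 * 1.602e-13
P = 9.7793e+08 W

9.7793e+08


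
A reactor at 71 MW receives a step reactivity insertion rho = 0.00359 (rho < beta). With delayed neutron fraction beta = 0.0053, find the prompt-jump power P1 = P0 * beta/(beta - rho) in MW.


P1/P0 = beta / (beta - rho)
P1/P0 = 0.0053 / (0.0053 - 0.00359) = 3.099415
P1 = 71 * 3.099415 = 220.06 MW

220.06


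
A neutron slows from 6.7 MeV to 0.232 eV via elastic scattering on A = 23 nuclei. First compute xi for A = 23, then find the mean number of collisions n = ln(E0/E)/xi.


xi = 1 + (A-1)^2/(2A)*ln((A-1)/(A+1)) = 0.08448899 (for A = 23)
n = ln(E0/E) / xi
n = ln(6.7e6 / 0.232) / 0.08448899
n = ln(2.887931e+07) / 0.08448899 = 203.32

203.32


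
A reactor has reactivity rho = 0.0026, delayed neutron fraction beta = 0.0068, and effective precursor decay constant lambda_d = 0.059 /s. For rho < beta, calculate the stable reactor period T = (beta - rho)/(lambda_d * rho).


T = (beta - rho) / (lambda_d * rho)
T = (0.0068 - 0.0026) / (0.059 * 0.0026)
T = 27.379 s

27.379


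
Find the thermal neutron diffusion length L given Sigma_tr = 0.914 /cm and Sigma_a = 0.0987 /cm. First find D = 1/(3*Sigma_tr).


D = 1 / (3 * Sigma_tr) = 1 / (3 * 0.914) = 0.3646973 cm
L = sqrt(D / Sigma_a)
L = sqrt(0.3646973 / 0.0987)
L = 1.9222 cm

1.9222


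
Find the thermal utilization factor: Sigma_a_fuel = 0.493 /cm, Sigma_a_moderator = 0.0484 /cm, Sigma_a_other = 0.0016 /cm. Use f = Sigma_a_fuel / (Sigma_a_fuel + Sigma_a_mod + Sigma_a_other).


f = Sigma_a_fuel / (Sigma_a_fuel + Sigma_a_mod + Sigma_a_other)
f = 0.493 / (0.493 + 0.0484 + 0.0016)
f = 0.90792

0.90792


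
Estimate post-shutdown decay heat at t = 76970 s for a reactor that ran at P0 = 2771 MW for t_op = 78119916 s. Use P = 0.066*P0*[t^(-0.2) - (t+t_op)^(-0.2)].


P/P0 = 0.066 * [t^(-0.2) - (t + t_op)^(-0.2)]
P/P0 = 0.066 * [76970^(-0.2) - (76970 + 78119916)^(-0.2)]
P/P0 = 0.066 * [0.1053745 - 0.02638530] = 0.005213287
P = 2771 * 0.005213287 = 14.446 MW

14.446


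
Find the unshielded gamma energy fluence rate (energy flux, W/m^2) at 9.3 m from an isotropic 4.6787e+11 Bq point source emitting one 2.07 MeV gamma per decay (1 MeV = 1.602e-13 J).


psi = A * E * 1.602e-13 / (4*pi*r^2)
psi = 4.6787e+11 * 2.07 * 1.602e-13 / (4*pi*9.3^2)
psi = 1.4275e-04 W/m^2

1.4275e-04


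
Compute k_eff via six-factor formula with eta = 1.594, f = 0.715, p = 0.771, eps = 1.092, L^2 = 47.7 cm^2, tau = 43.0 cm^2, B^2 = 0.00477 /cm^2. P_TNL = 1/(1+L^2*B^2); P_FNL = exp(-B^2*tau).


k_inf = eta*f*p*eps = 1.594*0.715*0.771*1.092 = 0.9595583
P_TNL = 1/(1 + L^2*B^2) = 1/(1 + 47.7*0.00477) = 0.8146447
P_FNL = exp(-B^2*tau) = exp(-0.00477*43.0) = 0.8145577
k_eff = k_inf * P_TNL * P_FNL = 0.9595583 * 0.8146447 * 0.8145577
k_eff = 0.63674

0.63674


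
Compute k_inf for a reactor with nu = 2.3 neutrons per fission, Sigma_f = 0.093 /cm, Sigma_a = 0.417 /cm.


k_inf = nu * Sigma_f / Sigma_a
k_inf = 2.3 * 0.093 / 0.417
k_inf = 0.51295

0.51295


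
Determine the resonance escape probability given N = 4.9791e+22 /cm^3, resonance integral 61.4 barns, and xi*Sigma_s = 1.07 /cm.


p = exp(-N * I * 1e-24 / (xi*Sigma_s))
p = exp(-4.9791e+22 * 61.4 * 1e-24 / 1.07)
p = 0.057431

0.057431


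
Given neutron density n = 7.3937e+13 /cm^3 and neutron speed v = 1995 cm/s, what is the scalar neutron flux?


phi = n * v
phi = 7.3937e+13 * 1995
phi = 1.4750e+17 /cm^2/s

1.4750e+17


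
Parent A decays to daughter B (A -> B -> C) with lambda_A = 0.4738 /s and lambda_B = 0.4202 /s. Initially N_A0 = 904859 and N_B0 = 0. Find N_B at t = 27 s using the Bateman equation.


N_B(t) = lambda_A * N_A0 / (lambda_B - lambda_A) * [exp(-lambda_A*t) - exp(-lambda_B*t)]
exp(-0.4738*27) = 2.781278e-06; exp(-0.4202*27) = 1.182375e-05
N_B = 0.4738 * 904859 / (0.4202 - 0.4738) * (2.781278e-06 - 1.182375e-05)
N_B = 72.327

72.327


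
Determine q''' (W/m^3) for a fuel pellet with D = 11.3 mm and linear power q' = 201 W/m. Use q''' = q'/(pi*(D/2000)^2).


r = D / 2 / 1000 = 11.3 / 2 / 1000 = 0.00565 m
q''' = q' / (pi * r^2)
q''' = 201 / (pi * 0.00565^2)
q''' = 2.0042e+06 W/m^3

2.0042e+06


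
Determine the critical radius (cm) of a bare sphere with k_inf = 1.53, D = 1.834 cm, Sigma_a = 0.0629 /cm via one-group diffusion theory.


L^2 = D / Sigma_a = 1.834 / 0.0629 = 29.15739 cm^2
B_m^2 = (k_inf - 1) / L^2 = (1.53 - 1) / 29.15739 = 0.01817721 /cm^2
For a bare sphere: B_g = pi/R, so R_c = pi / sqrt(B_m^2)
R_c = pi / sqrt(0.01817721) = 23.302 cm

23.302


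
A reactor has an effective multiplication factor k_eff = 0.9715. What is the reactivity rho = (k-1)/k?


rho = (k_eff - 1) / k_eff
rho = (0.9715 - 1) / 0.9715
rho = -0.029336

-0.029336


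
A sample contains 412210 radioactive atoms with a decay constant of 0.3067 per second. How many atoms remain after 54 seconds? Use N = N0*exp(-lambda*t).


N = N0 * exp(-lambda * t)
N = 412210 * exp(-0.3067 * 54)
N = 0.026450

0.026450


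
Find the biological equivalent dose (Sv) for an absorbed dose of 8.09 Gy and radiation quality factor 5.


H = D * Q
H = 8.09 * 5
H = 40.450 Sv

40.450


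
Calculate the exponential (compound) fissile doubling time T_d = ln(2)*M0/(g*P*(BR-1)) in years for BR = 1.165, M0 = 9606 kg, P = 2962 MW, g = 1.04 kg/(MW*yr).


Breeding gain G = BR - 1 = 1.165 - 1 = 0.165
Fissile production rate = g * P * G = 1.04 * 2962 * 0.165 = 508.2792 kg/yr
T_d = ln(2) * M0 / (g * P * G)
T_d = ln(2) * 9606 / 508.2792 = 13.100 yr

13.100


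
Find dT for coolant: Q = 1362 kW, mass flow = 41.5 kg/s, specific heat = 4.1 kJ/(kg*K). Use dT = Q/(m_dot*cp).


dT = Q / (m_dot * cp)
dT = 1362 / (41.5 * 4.1)
dT = 8.0047 C

8.0047


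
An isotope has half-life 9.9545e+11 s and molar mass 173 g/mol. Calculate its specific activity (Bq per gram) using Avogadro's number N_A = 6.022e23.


lambda = ln(2) / t_half = ln(2) / 9.9545e+11 = 6.963154e-13 /s
SA = lambda * N_A / M
SA = 6.963154e-13 * 6.022e23 / 173
SA = 2.4238e+09 Bq/g

2.4238e+09


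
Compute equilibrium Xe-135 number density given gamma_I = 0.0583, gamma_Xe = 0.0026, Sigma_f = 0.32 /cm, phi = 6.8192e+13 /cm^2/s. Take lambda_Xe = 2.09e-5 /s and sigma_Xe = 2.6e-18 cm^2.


Xe_eq = (gamma_I + gamma_Xe) * Sigma_f * phi / (lambda_Xe + sigma_Xe * phi)
Numerator = (0.0583 + 0.0026) * 0.32 * 6.8192e+13 = 1.328926e+12
Denominator = 2.09e-5 + 2.6e-18 * 6.8192e+13 = 1.981992e-04
Xe_eq = 1.328926e+12 / 1.981992e-04 = 6.7050e+15 /cm^3

6.7050e+15


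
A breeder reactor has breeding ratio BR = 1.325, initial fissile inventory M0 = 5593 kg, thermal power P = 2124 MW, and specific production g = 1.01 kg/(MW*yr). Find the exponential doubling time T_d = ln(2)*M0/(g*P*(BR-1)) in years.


Breeding gain G = BR - 1 = 1.325 - 1 = 0.325
Fissile production rate = g * P * G = 1.01 * 2124 * 0.325 = 697.203 kg/yr
T_d = ln(2) * M0 / (g * P * G)
T_d = ln(2) * 5593 / 697.203 = 5.5605 yr

5.5605


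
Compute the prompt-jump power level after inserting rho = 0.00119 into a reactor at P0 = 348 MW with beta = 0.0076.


P1/P0 = beta / (beta - rho)
P1/P0 = 0.0076 / (0.0076 - 0.00119) = 1.185647
P1 = 348 * 1.185647 = 412.61 MW

412.61


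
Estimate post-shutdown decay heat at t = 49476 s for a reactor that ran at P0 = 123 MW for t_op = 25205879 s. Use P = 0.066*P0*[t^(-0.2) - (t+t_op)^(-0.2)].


P/P0 = 0.066 * [t^(-0.2) - (t + t_op)^(-0.2)]
P/P0 = 0.066 * [49476^(-0.2) - (49476 + 25205879)^(-0.2)]
P/P0 = 0.066 * [0.1151121 - 0.03307724] = 0.005414301
P = 123 * 0.005414301 = 0.66596 MW

0.66596


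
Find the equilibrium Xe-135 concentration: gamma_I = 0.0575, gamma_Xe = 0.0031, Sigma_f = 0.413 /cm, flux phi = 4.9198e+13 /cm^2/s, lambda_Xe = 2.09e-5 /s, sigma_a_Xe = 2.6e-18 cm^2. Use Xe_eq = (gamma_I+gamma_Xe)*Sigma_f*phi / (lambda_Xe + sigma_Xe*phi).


Xe_eq = (gamma_I + gamma_Xe) * Sigma_f * phi / (lambda_Xe + sigma_Xe * phi)
Numerator = (0.0575 + 0.0031) * 0.413 * 4.9198e+13 = 1.231318e+12
Denominator = 2.09e-5 + 2.6e-18 * 4.9198e+13 = 1.488148e-04
Xe_eq = 1.231318e+12 / 1.488148e-04 = 8.2742e+15 /cm^3

8.2742e+15


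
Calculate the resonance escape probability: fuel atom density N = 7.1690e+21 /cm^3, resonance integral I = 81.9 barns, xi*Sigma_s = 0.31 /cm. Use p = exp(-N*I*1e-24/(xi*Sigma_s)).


p = exp(-N * I * 1e-24 / (xi*Sigma_s))
p = exp(-7.1690e+21 * 81.9 * 1e-24 / 0.31)
p = 0.15047

0.15047


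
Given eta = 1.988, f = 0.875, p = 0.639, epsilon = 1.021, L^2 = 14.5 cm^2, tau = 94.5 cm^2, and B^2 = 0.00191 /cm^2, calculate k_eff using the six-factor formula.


k_inf = eta*f*p*eps = 1.988*0.875*0.639*1.021 = 1.134883
P_TNL = 1/(1 + L^2*B^2) = 1/(1 + 14.5*0.00191) = 0.9730513
P_FNL = exp(-B^2*tau) = exp(-0.00191*94.5) = 0.8348569
k_eff = k_inf * P_TNL * P_FNL = 1.134883 * 0.9730513 * 0.8348569
k_eff = 0.92193

0.92193


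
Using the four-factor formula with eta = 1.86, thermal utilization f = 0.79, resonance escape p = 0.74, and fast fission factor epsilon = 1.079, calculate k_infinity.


k_inf = eta * f * p * epsilon
k_inf = 1.86 * 0.79 * 0.74 * 1.079
k_inf = 1.1733

1.1733


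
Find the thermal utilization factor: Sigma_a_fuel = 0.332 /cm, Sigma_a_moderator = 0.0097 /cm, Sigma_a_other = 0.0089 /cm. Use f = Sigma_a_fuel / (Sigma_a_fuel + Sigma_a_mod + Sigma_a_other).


f = Sigma_a_fuel / (Sigma_a_fuel + Sigma_a_mod + Sigma_a_other)
f = 0.332 / (0.332 + 0.0097 + 0.0089)
f = 0.94695

0.94695


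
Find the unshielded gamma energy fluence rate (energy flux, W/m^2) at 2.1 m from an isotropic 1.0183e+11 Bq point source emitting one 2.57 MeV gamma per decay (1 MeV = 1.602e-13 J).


psi = A * E * 1.602e-13 / (4*pi*r^2)
psi = 1.0183e+11 * 2.57 * 1.602e-13 / (4*pi*2.1^2)
psi = 7.5652e-04 W/m^2

7.5652e-04


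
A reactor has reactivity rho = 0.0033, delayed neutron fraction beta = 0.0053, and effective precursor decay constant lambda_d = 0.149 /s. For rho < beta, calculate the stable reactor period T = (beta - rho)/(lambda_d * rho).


T = (beta - rho) / (lambda_d * rho)
T = (0.0053 - 0.0033) / (0.149 * 0.0033)
T = 4.0675 s

4.0675


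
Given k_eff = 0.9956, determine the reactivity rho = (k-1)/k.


rho = (k_eff - 1) / k_eff
rho = (0.9956 - 1) / 0.9956
rho = -0.0044194

-0.0044194


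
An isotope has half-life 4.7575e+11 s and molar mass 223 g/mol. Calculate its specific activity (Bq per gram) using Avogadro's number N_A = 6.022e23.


lambda = ln(2) / t_half = ln(2) / 4.7575e+11 = 1.456957e-12 /s
SA = lambda * N_A / M
SA = 1.456957e-12 * 6.022e23 / 223
SA = 3.9344e+09 Bq/g

3.9344e+09


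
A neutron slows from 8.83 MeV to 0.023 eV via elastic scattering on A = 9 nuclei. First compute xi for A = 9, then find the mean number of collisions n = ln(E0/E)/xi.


xi = 1 + (A-1)^2/(2A)*ln((A-1)/(A+1)) = 0.2066007 (for A = 9)
n = ln(E0/E) / xi
n = ln(8.83e6 / 0.023) / 0.2066007
n = ln(3.839130e+08) / 0.2066007 = 95.672

95.672


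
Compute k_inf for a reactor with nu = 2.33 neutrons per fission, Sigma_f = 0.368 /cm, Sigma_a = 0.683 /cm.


k_inf = nu * Sigma_f / Sigma_a
k_inf = 2.33 * 0.368 / 0.683
k_inf = 1.2554

1.2554


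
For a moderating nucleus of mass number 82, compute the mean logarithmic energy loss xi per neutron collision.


xi = 1 + (A-1)^2/(2A) * ln((A-1)/(A+1))
xi = 1 + (82-1)^2/(2*82) * ln((82-1)/(82 +1))
xi = 0.024193

0.024193


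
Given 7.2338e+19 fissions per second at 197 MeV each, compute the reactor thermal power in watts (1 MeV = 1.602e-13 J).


P = fission_rate * E_MeV * 1.602e-13
P = 7.2338e+19 * 197 * 1.602e-13
P = 2.2829e+09 W

2.2829e+09


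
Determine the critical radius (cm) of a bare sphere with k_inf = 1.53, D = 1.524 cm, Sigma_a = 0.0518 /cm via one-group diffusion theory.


L^2 = D / Sigma_a = 1.524 / 0.0518 = 29.42085 cm^2
B_m^2 = (k_inf - 1) / L^2 = (1.53 - 1) / 29.42085 = 0.01801444 /cm^2
For a bare sphere: B_g = pi/R, so R_c = pi / sqrt(B_m^2)
R_c = pi / sqrt(0.01801444) = 23.407 cm

23.407


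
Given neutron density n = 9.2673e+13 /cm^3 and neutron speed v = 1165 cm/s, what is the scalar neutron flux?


phi = n * v
phi = 9.2673e+13 * 1165
phi = 1.0796e+17 /cm^2/s

1.0796e+17


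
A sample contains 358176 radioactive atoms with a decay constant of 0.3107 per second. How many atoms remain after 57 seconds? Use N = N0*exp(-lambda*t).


N = N0 * exp(-lambda * t)
N = 358176 * exp(-0.3107 * 57)
N = 0.0072910

0.0072910


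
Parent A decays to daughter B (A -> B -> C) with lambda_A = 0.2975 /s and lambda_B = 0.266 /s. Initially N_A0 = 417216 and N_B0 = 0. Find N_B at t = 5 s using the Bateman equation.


N_B(t) = lambda_A * N_A0 / (lambda_B - lambda_A) * [exp(-lambda_A*t) - exp(-lambda_B*t)]
exp(-0.2975*5) = 0.2259368; exp(-0.266*5) = 0.2644773
N_B = 0.2975 * 417216 / (0.266 - 0.2975) * (0.2259368 - 0.2644773)
N_B = 151864

151864


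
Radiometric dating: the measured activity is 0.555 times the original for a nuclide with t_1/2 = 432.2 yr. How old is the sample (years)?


lambda = ln(2) / t_half = ln(2) / 432.2 = 0.001603765 /yr
t = -ln(A/A0) / lambda
t = -ln(0.555) / 0.001603765
t = 367.13 yr

367.13


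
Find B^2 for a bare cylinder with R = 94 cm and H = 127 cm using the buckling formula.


B^2 = (2.405/R)^2 + (pi/H)^2
B^2 = (2.405/94)^2 + (pi/127)^2
B^2 = 0.0012665 /cm^2

0.0012665


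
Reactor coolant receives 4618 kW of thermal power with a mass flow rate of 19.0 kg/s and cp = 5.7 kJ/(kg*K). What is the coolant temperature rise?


dT = Q / (m_dot * cp)
dT = 4618 / (19.0 * 5.7)
dT = 42.641 C

42.641


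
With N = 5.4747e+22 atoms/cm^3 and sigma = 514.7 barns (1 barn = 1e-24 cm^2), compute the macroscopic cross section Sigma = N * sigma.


Sigma = N * sigma_barns * 1e-24
Sigma = 5.4747e+22 * 514.7 * 1e-24
Sigma = 28.178 /cm

28.178


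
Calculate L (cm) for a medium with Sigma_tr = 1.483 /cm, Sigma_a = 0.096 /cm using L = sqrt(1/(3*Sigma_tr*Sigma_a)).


D = 1 / (3 * Sigma_tr) = 1 / (3 * 1.483) = 0.2247696 cm
L = sqrt(D / Sigma_a)
L = sqrt(0.2247696 / 0.096)
L = 1.5301 cm

1.5301


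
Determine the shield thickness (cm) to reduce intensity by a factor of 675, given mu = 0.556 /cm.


x = ln(factor) / mu
x = ln(675) / 0.556
x = 11.717 cm

11.717


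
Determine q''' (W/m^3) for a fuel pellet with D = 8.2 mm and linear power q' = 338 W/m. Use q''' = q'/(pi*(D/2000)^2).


r = D / 2 / 1000 = 8.2 / 2 / 1000 = 0.0041 m
q''' = q' / (pi * r^2)
q''' = 338 / (pi * 0.0041^2)
q''' = 6.4003e+06 W/m^3

6.4003e+06


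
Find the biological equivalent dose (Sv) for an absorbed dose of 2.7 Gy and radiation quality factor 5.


H = D * Q
H = 2.7 * 5
H = 13.500 Sv

13.500


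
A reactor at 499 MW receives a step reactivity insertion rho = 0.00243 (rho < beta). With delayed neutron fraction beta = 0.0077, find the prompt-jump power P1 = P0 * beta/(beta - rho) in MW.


P1/P0 = beta / (beta - rho)
P1/P0 = 0.0077 / (0.0077 - 0.00243) = 1.461101
P1 = 499 * 1.461101 = 729.09 MW

729.09


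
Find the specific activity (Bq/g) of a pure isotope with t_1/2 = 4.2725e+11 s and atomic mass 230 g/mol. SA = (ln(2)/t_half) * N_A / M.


lambda = ln(2) / t_half = ln(2) / 4.2725e+11 = 1.622346e-12 /s
SA = lambda * N_A / M
SA = 1.622346e-12 * 6.022e23 / 230
SA = 4.2477e+09 Bq/g

4.2477e+09


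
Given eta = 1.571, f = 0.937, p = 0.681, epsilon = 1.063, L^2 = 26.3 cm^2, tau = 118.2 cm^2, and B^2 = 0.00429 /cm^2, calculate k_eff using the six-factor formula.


k_inf = eta*f*p*eps = 1.571*0.937*0.681*1.063 = 1.065605
P_TNL = 1/(1 + L^2*B^2) = 1/(1 + 26.3*0.00429) = 0.8986123
P_FNL = exp(-B^2*tau) = exp(-0.00429*118.2) = 0.6022528
k_eff = k_inf * P_TNL * P_FNL = 1.065605 * 0.8986123 * 0.6022528
k_eff = 0.57670

0.57670


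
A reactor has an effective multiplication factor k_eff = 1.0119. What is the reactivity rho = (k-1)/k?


rho = (k_eff - 1) / k_eff
rho = (1.0119 - 1) / 1.0119
rho = 0.011760

0.011760


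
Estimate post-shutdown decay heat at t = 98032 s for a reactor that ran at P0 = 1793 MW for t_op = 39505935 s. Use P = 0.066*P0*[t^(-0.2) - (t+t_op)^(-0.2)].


P/P0 = 0.066 * [t^(-0.2) - (t + t_op)^(-0.2)]
P/P0 = 0.066 * [98032^(-0.2) - (98032 + 39505935)^(-0.2)]
P/P0 = 0.066 * [0.1003983 - 0.03023098] = 0.004631043
P = 1793 * 0.004631043 = 8.3035 MW

8.3035


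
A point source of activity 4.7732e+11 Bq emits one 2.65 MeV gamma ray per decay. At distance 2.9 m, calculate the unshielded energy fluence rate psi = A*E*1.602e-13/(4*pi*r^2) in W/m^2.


psi = A * E * 1.602e-13 / (4*pi*r^2)
psi = 4.7732e+11 * 2.65 * 1.602e-13 / (4*pi*2.9^2)
psi = 0.0019174 W/m^2

0.0019174


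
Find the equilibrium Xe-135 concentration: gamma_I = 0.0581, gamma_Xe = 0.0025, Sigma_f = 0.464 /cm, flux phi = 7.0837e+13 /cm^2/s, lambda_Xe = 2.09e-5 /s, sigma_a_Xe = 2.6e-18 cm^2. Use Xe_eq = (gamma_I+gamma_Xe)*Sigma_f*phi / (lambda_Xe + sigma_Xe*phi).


Xe_eq = (gamma_I + gamma_Xe) * Sigma_f * phi / (lambda_Xe + sigma_Xe * phi)
Numerator = (0.0581 + 0.0025) * 0.464 * 7.0837e+13 = 1.991823e+12
Denominator = 2.09e-5 + 2.6e-18 * 7.0837e+13 = 2.050762e-04
Xe_eq = 1.991823e+12 / 2.050762e-04 = 9.7126e+15 /cm^3

9.7126e+15


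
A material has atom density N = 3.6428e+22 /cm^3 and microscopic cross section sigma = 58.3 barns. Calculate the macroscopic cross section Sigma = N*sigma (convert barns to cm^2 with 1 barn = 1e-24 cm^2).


Sigma = N * sigma_barns * 1e-24
Sigma = 3.6428e+22 * 58.3 * 1e-24
Sigma = 2.1238 /cm

2.1238


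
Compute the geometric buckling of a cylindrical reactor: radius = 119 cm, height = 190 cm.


B^2 = (2.405/R)^2 + (pi/H)^2
B^2 = (2.405/119)^2 + (pi/190)^2
B^2 = 6.8184e-04 /cm^2

6.8184e-04


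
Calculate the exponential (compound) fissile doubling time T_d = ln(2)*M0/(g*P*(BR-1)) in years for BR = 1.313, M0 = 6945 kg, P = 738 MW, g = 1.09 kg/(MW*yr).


Breeding gain G = BR - 1 = 1.313 - 1 = 0.313
Fissile production rate = g * P * G = 1.09 * 738 * 0.313 = 251.78346 kg/yr
T_d = ln(2) * M0 / (g * P * G)
T_d = ln(2) * 6945 / 251.78346 = 19.119 yr

19.119


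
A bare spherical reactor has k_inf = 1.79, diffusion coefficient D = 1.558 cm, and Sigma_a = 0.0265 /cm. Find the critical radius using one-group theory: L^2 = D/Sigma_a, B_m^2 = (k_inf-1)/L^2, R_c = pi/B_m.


L^2 = D / Sigma_a = 1.558 / 0.0265 = 58.79245 cm^2
B_m^2 = (k_inf - 1) / L^2 = (1.79 - 1) / 58.79245 = 0.01343710 /cm^2
For a bare sphere: B_g = pi/R, so R_c = pi / sqrt(B_m^2)
R_c = pi / sqrt(0.01343710) = 27.102 cm

27.102


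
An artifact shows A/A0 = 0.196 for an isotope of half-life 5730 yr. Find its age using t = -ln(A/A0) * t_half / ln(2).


lambda = ln(2) / t_half = ln(2) / 5730 = 1.209681e-04 /yr
t = -ln(A/A0) / lambda
t = -ln(0.196) / 1.209681e-04
t = 13472 yr

13472


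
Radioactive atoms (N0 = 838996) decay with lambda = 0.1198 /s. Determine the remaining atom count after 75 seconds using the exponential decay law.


N = N0 * exp(-lambda * t)
N = 838996 * exp(-0.1198 * 75)
N = 105.11

105.11


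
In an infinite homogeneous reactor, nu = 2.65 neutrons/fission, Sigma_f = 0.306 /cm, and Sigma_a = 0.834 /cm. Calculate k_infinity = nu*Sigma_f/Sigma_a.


k_inf = nu * Sigma_f / Sigma_a
k_inf = 2.65 * 0.306 / 0.834
k_inf = 0.97230

0.97230


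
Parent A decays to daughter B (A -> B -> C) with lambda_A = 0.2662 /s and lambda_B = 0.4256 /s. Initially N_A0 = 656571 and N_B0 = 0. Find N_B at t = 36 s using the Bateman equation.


N_B(t) = lambda_A * N_A0 / (lambda_B - lambda_A) * [exp(-lambda_A*t) - exp(-lambda_B*t)]
exp(-0.2662*36) = 6.887619e-05; exp(-0.4256*36) = 2.217756e-07
N_B = 0.2662 * 656571 / (0.4256 - 0.2662) * (6.887619e-05 - 2.217756e-07)
N_B = 75.278

75.278


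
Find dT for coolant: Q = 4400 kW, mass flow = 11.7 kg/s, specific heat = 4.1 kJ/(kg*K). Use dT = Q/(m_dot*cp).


dT = Q / (m_dot * cp)
dT = 4400 / (11.7 * 4.1)
dT = 91.724 C

91.724


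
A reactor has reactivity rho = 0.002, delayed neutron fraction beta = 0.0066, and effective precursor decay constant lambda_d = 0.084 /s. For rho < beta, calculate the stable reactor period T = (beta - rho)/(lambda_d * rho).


T = (beta - rho) / (lambda_d * rho)
T = (0.0066 - 0.002) / (0.084 * 0.002)
T = 27.381 s

27.381


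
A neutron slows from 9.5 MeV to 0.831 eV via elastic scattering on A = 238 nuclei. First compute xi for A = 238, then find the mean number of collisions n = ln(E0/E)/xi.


xi = 1 + (A-1)^2/(2A)*ln((A-1)/(A+1)) = 0.008379872 (for A = 238)
n = ln(E0/E) / xi
n = ln(9.5e6 / 0.831) / 0.008379872
n = ln(1.143201e+07) / 0.008379872 = 1939.4

1939.4


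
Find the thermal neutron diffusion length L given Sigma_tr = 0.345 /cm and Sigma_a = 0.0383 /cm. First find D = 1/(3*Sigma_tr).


D = 1 / (3 * Sigma_tr) = 1 / (3 * 0.345) = 0.9661836 cm
L = sqrt(D / Sigma_a)
L = sqrt(0.9661836 / 0.0383)
L = 5.0226 cm

5.0226


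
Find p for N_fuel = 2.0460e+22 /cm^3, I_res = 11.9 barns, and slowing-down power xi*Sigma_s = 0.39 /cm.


p = exp(-N * I * 1e-24 / (xi*Sigma_s))
p = exp(-2.0460e+22 * 11.9 * 1e-24 / 0.39)
p = 0.53564

0.53564


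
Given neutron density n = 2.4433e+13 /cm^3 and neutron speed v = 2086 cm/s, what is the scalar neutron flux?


phi = n * v
phi = 2.4433e+13 * 2086
phi = 5.0967e+16 /cm^2/s

5.0967e+16


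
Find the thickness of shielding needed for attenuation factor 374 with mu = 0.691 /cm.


x = ln(factor) / mu
x = ln(374) / 0.691
x = 8.5735 cm

8.5735


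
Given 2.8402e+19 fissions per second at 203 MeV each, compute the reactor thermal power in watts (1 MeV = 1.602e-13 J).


P = fission_rate * E_MeV * 1.602e-13
P = 2.8402e+19 * 203 * 1.602e-13
P = 9.2365e+08 W

9.2365e+08


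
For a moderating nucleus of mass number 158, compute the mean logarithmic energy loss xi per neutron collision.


xi = 1 + (A-1)^2/(2A) * ln((A-1)/(A+1))
xi = 1 + (158-1)^2/(2*158) * ln((158-1)/(158 +1))
xi = 0.012605

0.012605


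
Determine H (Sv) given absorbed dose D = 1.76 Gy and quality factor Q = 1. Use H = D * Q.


H = D * Q
H = 1.76 * 1
H = 1.7600 Sv

1.7600


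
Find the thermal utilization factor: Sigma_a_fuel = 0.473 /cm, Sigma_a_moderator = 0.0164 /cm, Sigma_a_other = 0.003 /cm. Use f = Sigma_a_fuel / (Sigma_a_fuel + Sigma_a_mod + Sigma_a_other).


f = Sigma_a_fuel / (Sigma_a_fuel + Sigma_a_mod + Sigma_a_other)
f = 0.473 / (0.473 + 0.0164 + 0.003)
f = 0.96060

0.96060


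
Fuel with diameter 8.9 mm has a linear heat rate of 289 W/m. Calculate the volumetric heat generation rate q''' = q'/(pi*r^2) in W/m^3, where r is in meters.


r = D / 2 / 1000 = 8.9 / 2 / 1000 = 0.00445 m
q''' = q' / (pi * r^2)
q''' = 289 / (pi * 0.00445^2)
q''' = 4.6455e+06 W/m^3

4.6455e+06


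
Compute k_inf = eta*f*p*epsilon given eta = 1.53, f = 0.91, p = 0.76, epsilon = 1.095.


k_inf = eta * f * p * epsilon
k_inf = 1.53 * 0.91 * 0.76 * 1.095
k_inf = 1.1587

1.1587


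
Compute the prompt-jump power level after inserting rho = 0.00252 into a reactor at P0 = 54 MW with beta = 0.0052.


P1/P0 = beta / (beta - rho)
P1/P0 = 0.0052 / (0.0052 - 0.00252) = 1.940299
P1 = 54 * 1.940299 = 104.78 MW

104.78


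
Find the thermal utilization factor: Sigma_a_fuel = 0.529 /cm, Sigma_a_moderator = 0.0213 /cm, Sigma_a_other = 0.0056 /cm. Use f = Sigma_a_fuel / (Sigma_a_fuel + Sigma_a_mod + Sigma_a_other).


f = Sigma_a_fuel / (Sigma_a_fuel + Sigma_a_mod + Sigma_a_other)
f = 0.529 / (0.529 + 0.0213 + 0.0056)
f = 0.95161

0.95161


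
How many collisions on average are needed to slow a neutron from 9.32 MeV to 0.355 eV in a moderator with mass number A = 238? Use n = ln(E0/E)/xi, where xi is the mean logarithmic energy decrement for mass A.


xi = 1 + (A-1)^2/(2A)*ln((A-1)/(A+1)) = 0.008379872 (for A = 238)
n = ln(E0/E) / xi
n = ln(9.32e6 / 0.355) / 0.008379872
n = ln(2.625352e+07) / 0.008379872 = 2038.6

2038.6


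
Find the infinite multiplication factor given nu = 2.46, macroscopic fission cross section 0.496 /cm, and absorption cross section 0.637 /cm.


k_inf = nu * Sigma_f / Sigma_a
k_inf = 2.46 * 0.496 / 0.637
k_inf = 1.9155

1.9155


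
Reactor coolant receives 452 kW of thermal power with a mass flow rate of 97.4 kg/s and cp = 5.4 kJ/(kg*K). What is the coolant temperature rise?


dT = Q / (m_dot * cp)
dT = 452 / (97.4 * 5.4)
dT = 0.85938 C

0.85938


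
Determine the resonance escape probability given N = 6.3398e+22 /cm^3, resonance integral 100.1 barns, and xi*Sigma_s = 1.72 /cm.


p = exp(-N * I * 1e-24 / (xi*Sigma_s))
p = exp(-6.3398e+22 * 100.1 * 1e-24 / 1.72)
p = 0.024982

0.024982


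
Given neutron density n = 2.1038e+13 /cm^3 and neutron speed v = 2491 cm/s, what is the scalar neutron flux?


phi = n * v
phi = 2.1038e+13 * 2491
phi = 5.2406e+16 /cm^2/s

5.2406e+16


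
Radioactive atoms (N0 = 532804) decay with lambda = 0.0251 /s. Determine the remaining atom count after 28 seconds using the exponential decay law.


N = N0 * exp(-lambda * t)
N = 532804 * exp(-0.0251 * 28)
N = 263843

263843


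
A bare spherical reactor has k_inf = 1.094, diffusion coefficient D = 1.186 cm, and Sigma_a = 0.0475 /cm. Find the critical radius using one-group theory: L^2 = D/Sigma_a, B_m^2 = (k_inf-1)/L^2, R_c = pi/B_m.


L^2 = D / Sigma_a = 1.186 / 0.0475 = 24.96842 cm^2
B_m^2 = (k_inf - 1) / L^2 = (1.094 - 1) / 24.96842 = 0.003764756 /cm^2
For a bare sphere: B_g = pi/R, so R_c = pi / sqrt(B_m^2)
R_c = pi / sqrt(0.003764756) = 51.201 cm

51.201


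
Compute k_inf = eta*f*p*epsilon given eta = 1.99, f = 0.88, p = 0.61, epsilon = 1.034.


k_inf = eta * f * p * epsilon
k_inf = 1.99 * 0.88 * 0.61 * 1.034
k_inf = 1.1046

1.1046


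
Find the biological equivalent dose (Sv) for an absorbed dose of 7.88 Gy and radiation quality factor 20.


H = D * Q
H = 7.88 * 20
H = 157.60 Sv

157.60


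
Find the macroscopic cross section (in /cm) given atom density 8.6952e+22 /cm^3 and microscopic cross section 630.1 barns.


Sigma = N * sigma_barns * 1e-24
Sigma = 8.6952e+22 * 630.1 * 1e-24
Sigma = 54.788 /cm

54.788


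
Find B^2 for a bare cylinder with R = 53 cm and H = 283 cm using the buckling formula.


B^2 = (2.405/R)^2 + (pi/H)^2
B^2 = (2.405/53)^2 + (pi/283)^2
B^2 = 0.0021823 /cm^2

0.0021823


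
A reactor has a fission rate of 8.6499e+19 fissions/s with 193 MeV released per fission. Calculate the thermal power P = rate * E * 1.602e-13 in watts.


P = fission_rate * E_MeV * 1.602e-13
P = 8.6499e+19 * 193 * 1.602e-13
P = 2.6744e+09 W

2.6744e+09


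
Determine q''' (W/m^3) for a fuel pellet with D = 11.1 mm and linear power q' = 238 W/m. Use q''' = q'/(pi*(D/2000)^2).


r = D / 2 / 1000 = 11.1 / 2 / 1000 = 0.00555 m
q''' = q' / (pi * r^2)
q''' = 238 / (pi * 0.00555^2)
q''' = 2.4595e+06 W/m^3

2.4595e+06


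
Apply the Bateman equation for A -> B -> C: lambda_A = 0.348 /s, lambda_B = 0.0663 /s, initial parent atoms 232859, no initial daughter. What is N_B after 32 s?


N_B(t) = lambda_A * N_A0 / (lambda_B - lambda_A) * [exp(-lambda_A*t) - exp(-lambda_B*t)]
exp(-0.348*32) = 1.457796e-05; exp(-0.0663*32) = 0.1198397
N_B = 0.348 * 232859 / (0.0663 - 0.348) * (1.457796e-05 - 0.1198397)
N_B = 34469

34469


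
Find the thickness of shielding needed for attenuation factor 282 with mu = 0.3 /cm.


x = ln(factor) / mu
x = ln(282) / 0.3
x = 18.806 cm

18.806


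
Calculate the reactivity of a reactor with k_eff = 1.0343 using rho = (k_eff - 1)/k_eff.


rho = (k_eff - 1) / k_eff
rho = (1.0343 - 1) / 1.0343
rho = 0.033163

0.033163


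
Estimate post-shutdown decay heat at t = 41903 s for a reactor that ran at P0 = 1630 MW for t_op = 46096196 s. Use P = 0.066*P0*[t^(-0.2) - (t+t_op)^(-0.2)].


P/P0 = 0.066 * [t^(-0.2) - (t + t_op)^(-0.2)]
P/P0 = 0.066 * [41903^(-0.2) - (41903 + 46096196)^(-0.2)]
P/P0 = 0.066 * [0.1190011 - 0.02932163] = 0.005918845
P = 1630 * 0.005918845 = 9.6477 MW

9.6477


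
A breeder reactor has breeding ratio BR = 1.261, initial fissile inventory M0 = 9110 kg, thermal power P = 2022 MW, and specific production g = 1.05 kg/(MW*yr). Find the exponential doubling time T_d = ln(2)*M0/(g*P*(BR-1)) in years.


Breeding gain G = BR - 1 = 1.261 - 1 = 0.261
Fissile production rate = g * P * G = 1.05 * 2022 * 0.261 = 554.1291 kg/yr
T_d = ln(2) * M0 / (g * P * G)
T_d = ln(2) * 9110 / 554.1291 = 11.395 yr

11.395


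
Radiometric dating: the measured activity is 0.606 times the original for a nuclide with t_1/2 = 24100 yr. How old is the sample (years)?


lambda = ln(2) / t_half = ln(2) / 24100 = 2.876129e-05 /yr
t = -ln(A/A0) / lambda
t = -ln(0.606) / 2.876129e-05
t = 17415 yr

17415


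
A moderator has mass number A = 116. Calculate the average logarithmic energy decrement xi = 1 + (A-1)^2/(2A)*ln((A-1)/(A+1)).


xi = 1 + (A-1)^2/(2A) * ln((A-1)/(A+1))
xi = 1 + (116-1)^2/(2*116) * ln((116-1)/(116 +1))
xi = 0.017143

0.017143


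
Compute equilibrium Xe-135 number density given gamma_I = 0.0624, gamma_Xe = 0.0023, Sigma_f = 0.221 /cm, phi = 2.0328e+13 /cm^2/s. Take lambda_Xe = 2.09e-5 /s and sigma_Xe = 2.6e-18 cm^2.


Xe_eq = (gamma_I + gamma_Xe) * Sigma_f * phi / (lambda_Xe + sigma_Xe * phi)
Numerator = (0.0624 + 0.0023) * 0.221 * 2.0328e+13 = 2.906640e+11
Denominator = 2.09e-5 + 2.6e-18 * 2.0328e+13 = 7.375280e-05
Xe_eq = 2.906640e+11 / 7.375280e-05 = 3.9411e+15 /cm^3

3.9411e+15


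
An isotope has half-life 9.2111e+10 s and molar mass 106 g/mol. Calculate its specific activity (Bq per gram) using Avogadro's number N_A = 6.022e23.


lambda = ln(2) / t_half = ln(2) / 9.2111e+10 = 7.525129e-12 /s
SA = lambda * N_A / M
SA = 7.525129e-12 * 6.022e23 / 106
SA = 4.2751e+10 Bq/g

4.2751e+10


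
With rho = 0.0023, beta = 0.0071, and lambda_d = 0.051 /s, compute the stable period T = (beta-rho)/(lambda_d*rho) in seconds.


T = (beta - rho) / (lambda_d * rho)
T = (0.0071 - 0.0023) / (0.051 * 0.0023)
T = 40.921 s

40.921


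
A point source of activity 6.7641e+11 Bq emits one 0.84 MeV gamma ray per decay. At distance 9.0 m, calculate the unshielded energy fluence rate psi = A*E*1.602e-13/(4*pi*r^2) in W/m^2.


psi = A * E * 1.602e-13 / (4*pi*r^2)
psi = 6.7641e+11 * 0.84 * 1.602e-13 / (4*pi*9.0^2)
psi = 8.9425e-05 W/m^2

8.9425e-05


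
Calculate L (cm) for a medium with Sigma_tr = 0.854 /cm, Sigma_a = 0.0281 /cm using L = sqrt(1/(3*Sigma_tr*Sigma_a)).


D = 1 / (3 * Sigma_tr) = 1 / (3 * 0.854) = 0.3903201 cm
L = sqrt(D / Sigma_a)
L = sqrt(0.3903201 / 0.0281)
L = 3.7270 cm

3.7270


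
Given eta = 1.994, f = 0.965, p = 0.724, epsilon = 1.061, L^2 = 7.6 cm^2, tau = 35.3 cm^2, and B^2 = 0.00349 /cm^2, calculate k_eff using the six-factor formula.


k_inf = eta*f*p*eps = 1.994*0.965*0.724*1.061 = 1.478109
P_TNL = 1/(1 + L^2*B^2) = 1/(1 + 7.6*0.00349) = 0.9741613
P_FNL = exp(-B^2*tau) = exp(-0.00349*35.3) = 0.8840895
k_eff = k_inf * P_TNL * P_FNL = 1.478109 * 0.9741613 * 0.8840895
k_eff = 1.2730

1.2730


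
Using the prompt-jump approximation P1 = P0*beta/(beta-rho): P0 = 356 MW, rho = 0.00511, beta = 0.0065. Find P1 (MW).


P1/P0 = beta / (beta - rho)
P1/P0 = 0.0065 / (0.0065 - 0.00511) = 4.676259
P1 = 356 * 4.676259 = 1664.7 MW

1664.7


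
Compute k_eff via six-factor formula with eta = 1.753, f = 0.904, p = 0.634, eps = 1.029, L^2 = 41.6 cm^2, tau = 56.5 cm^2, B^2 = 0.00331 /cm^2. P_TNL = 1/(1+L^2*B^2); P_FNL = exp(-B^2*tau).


k_inf = eta*f*p*eps = 1.753*0.904*0.634*1.029 = 1.033844
P_TNL = 1/(1 + L^2*B^2) = 1/(1 + 41.6*0.00331) = 0.8789694
P_FNL = exp(-B^2*tau) = exp(-0.00331*56.5) = 0.8294313
k_eff = k_inf * P_TNL * P_FNL = 1.033844 * 0.8789694 * 0.8294313
k_eff = 0.75372

0.75372


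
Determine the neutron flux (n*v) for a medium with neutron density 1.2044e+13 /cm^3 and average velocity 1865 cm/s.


phi = n * v
phi = 1.2044e+13 * 1865
phi = 2.2462e+16 /cm^2/s

2.2462e+16


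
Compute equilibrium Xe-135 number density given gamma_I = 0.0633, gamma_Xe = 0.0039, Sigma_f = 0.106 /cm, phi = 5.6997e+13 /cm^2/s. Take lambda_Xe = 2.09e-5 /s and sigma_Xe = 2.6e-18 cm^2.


Xe_eq = (gamma_I + gamma_Xe) * Sigma_f * phi / (lambda_Xe + sigma_Xe * phi)
Numerator = (0.0633 + 0.0039) * 0.106 * 5.6997e+13 = 4.060010e+11
Denominator = 2.09e-5 + 2.6e-18 * 5.6997e+13 = 1.690922e-04
Xe_eq = 4.060010e+11 / 1.690922e-04 = 2.4011e+15 /cm^3

2.4011e+15


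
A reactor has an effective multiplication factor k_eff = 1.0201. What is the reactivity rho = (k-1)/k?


rho = (k_eff - 1) / k_eff
rho = (1.0201 - 1) / 1.0201
rho = 0.019704

0.019704


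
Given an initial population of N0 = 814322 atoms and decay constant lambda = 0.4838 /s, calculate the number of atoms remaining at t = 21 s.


N = N0 * exp(-lambda * t)
N = 814322 * exp(-0.4838 * 21)
N = 31.510

31.510


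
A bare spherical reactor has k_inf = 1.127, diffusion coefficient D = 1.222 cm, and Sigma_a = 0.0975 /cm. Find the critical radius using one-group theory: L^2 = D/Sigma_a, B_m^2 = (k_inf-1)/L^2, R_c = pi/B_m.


L^2 = D / Sigma_a = 1.222 / 0.0975 = 12.53333 cm^2
B_m^2 = (k_inf - 1) / L^2 = (1.127 - 1) / 12.53333 = 0.01013298 /cm^2
For a bare sphere: B_g = pi/R, so R_c = pi / sqrt(B_m^2)
R_c = pi / sqrt(0.01013298) = 31.209 cm

31.209


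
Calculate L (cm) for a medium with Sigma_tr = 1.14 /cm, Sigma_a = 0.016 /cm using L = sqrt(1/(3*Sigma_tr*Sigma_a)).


D = 1 / (3 * Sigma_tr) = 1 / (3 * 1.14) = 0.2923977 cm
L = sqrt(D / Sigma_a)
L = sqrt(0.2923977 / 0.016)
L = 4.2749 cm

4.2749


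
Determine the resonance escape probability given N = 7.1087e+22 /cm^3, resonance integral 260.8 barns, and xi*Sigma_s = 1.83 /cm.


p = exp(-N * I * 1e-24 / (xi*Sigma_s))
p = exp(-7.1087e+22 * 260.8 * 1e-24 / 1.83)
p = 3.9831e-05

3.9831e-05


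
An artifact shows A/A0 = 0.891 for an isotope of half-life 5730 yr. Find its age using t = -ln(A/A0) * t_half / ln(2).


lambda = ln(2) / t_half = ln(2) / 5730 = 1.209681e-04 /yr
t = -ln(A/A0) / lambda
t = -ln(0.891) / 1.209681e-04
t = 954.06 yr

954.06
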